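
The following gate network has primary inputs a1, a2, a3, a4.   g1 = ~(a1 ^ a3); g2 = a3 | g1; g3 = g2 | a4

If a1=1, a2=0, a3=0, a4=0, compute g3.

0

g1 = ~(1 ^ 0) = 0
g2 = 0 | 0 = 0
g3 = 0 | 0 = 0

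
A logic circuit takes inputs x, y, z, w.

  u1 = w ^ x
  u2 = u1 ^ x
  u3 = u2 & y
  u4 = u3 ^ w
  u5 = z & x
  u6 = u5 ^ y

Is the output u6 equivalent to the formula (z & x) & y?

u5 = z & x
u6 = u5 ^ y = (z & x) ^ y
At x=0, y=1, z=0, w=0: circuit gives 1, formula gives 0.

No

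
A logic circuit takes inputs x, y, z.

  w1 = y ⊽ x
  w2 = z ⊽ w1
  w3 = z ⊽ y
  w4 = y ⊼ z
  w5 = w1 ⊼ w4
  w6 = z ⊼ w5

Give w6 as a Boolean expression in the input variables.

w1 = y ⊽ x
w4 = y ⊼ z
w5 = w1 ⊼ w4 = (y ⊽ x) ⊼ (y ⊼ z)
w6 = z ⊼ w5 = z ⊼ ((y ⊽ x) ⊼ (y ⊼ z))

z ⊼ ((y ⊽ x) ⊼ (y ⊼ z))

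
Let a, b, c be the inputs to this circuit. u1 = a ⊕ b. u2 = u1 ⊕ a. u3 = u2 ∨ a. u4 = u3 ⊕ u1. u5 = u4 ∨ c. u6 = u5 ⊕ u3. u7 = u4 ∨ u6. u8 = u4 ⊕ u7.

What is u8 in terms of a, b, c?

((((a ⊕ b) ⊕ a) ∨ a) ⊕ (a ⊕ b)) ⊕ (((((a ⊕ b) ⊕ a) ∨ a) ⊕ (a ⊕ b)) ∨ ((((((a ⊕ b) ⊕ a) ∨ a) ⊕ (a ⊕ b)) ∨ c) ⊕ (((a ⊕ b) ⊕ a) ∨ a)))

u1 = a ⊕ b
u2 = u1 ⊕ a = (a ⊕ b) ⊕ a
u3 = u2 ∨ a = ((a ⊕ b) ⊕ a) ∨ a
u4 = u3 ⊕ u1 = (((a ⊕ b) ⊕ a) ∨ a) ⊕ (a ⊕ b)
u5 = u4 ∨ c = ((((a ⊕ b) ⊕ a) ∨ a) ⊕ (a ⊕ b)) ∨ c
u6 = u5 ⊕ u3 = (((((a ⊕ b) ⊕ a) ∨ a) ⊕ (a ⊕ b)) ∨ c) ⊕ (((a ⊕ b) ⊕ a) ∨ a)
u7 = u4 ∨ u6 = ((((a ⊕ b) ⊕ a) ∨ a) ⊕ (a ⊕ b)) ∨ ((((((a ⊕ b) ⊕ a) ∨ a) ⊕ (a ⊕ b)) ∨ c) ⊕ (((a ⊕ b) ⊕ a) ∨ a))
u8 = u4 ⊕ u7 = ((((a ⊕ b) ⊕ a) ∨ a) ⊕ (a ⊕ b)) ⊕ (((((a ⊕ b) ⊕ a) ∨ a) ⊕ (a ⊕ b)) ∨ ((((((a ⊕ b) ⊕ a) ∨ a) ⊕ (a ⊕ b)) ∨ c) ⊕ (((a ⊕ b) ⊕ a) ∨ a)))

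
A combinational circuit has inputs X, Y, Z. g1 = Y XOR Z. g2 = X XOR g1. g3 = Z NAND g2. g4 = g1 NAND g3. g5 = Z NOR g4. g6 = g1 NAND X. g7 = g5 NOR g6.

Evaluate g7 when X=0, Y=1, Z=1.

0

g1 = 1 XOR 1 = 0
g2 = 0 XOR 0 = 0
g3 = 1 NAND 0 = 1
g4 = 0 NAND 1 = 1
g5 = 1 NOR 1 = 0
g6 = 0 NAND 0 = 1
g7 = 0 NOR 1 = 0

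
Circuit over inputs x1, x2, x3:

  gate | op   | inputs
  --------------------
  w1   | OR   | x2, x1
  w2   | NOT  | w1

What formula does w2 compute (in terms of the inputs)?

w1 = x2 OR x1
w2 = NOT w1 = NOT (x2 OR x1)

NOT (x2 OR x1)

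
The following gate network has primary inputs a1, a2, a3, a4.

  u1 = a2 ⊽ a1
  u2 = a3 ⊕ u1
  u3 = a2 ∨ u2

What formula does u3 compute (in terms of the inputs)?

u1 = a2 ⊽ a1
u2 = a3 ⊕ u1 = a3 ⊕ (a2 ⊽ a1)
u3 = a2 ∨ u2 = a2 ∨ (a3 ⊕ (a2 ⊽ a1))

a2 ∨ (a3 ⊕ (a2 ⊽ a1))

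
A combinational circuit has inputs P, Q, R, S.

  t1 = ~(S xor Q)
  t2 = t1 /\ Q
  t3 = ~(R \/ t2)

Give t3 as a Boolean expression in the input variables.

~(R \/ ((~(S xor Q)) /\ Q))

t1 = ~(S xor Q)
t2 = t1 /\ Q = (~(S xor Q)) /\ Q
t3 = ~(R \/ t2) = ~(R \/ ((~(S xor Q)) /\ Q))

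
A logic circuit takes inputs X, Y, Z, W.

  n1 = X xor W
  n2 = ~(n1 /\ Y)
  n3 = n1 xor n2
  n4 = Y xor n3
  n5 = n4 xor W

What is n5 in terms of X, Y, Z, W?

n1 = X xor W
n2 = ~(n1 /\ Y) = ~((X xor W) /\ Y)
n3 = n1 xor n2 = (X xor W) xor (~((X xor W) /\ Y))
n4 = Y xor n3 = Y xor ((X xor W) xor (~((X xor W) /\ Y)))
n5 = n4 xor W = (Y xor ((X xor W) xor (~((X xor W) /\ Y)))) xor W

(Y xor ((X xor W) xor (~((X xor W) /\ Y)))) xor W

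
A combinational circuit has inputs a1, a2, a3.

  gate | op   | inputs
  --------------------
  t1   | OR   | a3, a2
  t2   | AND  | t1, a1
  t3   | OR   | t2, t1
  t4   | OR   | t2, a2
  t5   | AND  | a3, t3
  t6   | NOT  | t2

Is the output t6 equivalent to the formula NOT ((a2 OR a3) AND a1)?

t1 = a3 OR a2
t2 = t1 AND a1 = (a3 OR a2) AND a1
t6 = NOT t2 = NOT ((a3 OR a2) AND a1)
At a1=1, a2=0, a3=1: circuit gives 0, formula gives 0.
At a1=0, a2=0, a3=0: circuit gives 1, formula gives 1.
Agrees on all 8 inputs.

Yes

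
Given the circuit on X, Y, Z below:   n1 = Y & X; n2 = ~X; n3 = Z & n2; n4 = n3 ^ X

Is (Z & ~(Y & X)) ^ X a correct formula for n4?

No

n2 = ~X
n3 = Z & n2 = Z & ~X
n4 = n3 ^ X = (Z & ~X) ^ X
At X=1, Y=0, Z=1: circuit gives 1, formula gives 0.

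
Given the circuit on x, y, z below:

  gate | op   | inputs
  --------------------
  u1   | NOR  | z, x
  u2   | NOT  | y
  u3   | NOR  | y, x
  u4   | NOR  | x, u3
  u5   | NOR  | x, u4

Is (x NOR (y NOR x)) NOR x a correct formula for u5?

Yes

u3 = y NOR x
u4 = x NOR u3 = x NOR (y NOR x)
u5 = x NOR u4 = x NOR (x NOR (y NOR x))
At x=0, y=1, z=0: circuit gives 0, formula gives 0.
At x=0, y=0, z=0: circuit gives 1, formula gives 1.
Agrees on all 8 inputs.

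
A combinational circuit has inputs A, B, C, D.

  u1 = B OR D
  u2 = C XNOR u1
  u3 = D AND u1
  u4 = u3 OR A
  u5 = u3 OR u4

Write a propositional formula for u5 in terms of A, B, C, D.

u1 = B OR D
u3 = D AND u1 = D AND (B OR D)
u4 = u3 OR A = (D AND (B OR D)) OR A
u5 = u3 OR u4 = (D AND (B OR D)) OR ((D AND (B OR D)) OR A)

(D AND (B OR D)) OR ((D AND (B OR D)) OR A)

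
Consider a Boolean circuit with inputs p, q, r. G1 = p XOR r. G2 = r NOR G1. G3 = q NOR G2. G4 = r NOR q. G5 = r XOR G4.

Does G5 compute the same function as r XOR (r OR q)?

No

G4 = r NOR q
G5 = r XOR G4 = r XOR (r NOR q)
At p=0, q=0, r=0: circuit gives 1, formula gives 0.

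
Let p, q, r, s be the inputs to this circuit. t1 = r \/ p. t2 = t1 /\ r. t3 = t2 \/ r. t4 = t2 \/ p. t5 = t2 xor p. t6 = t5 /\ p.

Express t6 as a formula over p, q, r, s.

t1 = r \/ p
t2 = t1 /\ r = (r \/ p) /\ r
t5 = t2 xor p = ((r \/ p) /\ r) xor p
t6 = t5 /\ p = (((r \/ p) /\ r) xor p) /\ p

(((r \/ p) /\ r) xor p) /\ p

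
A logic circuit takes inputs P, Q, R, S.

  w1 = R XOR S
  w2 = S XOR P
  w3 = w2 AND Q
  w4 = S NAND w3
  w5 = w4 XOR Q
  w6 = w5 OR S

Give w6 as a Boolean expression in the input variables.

((S NAND ((S XOR P) AND Q)) XOR Q) OR S

w2 = S XOR P
w3 = w2 AND Q = (S XOR P) AND Q
w4 = S NAND w3 = S NAND ((S XOR P) AND Q)
w5 = w4 XOR Q = (S NAND ((S XOR P) AND Q)) XOR Q
w6 = w5 OR S = ((S NAND ((S XOR P) AND Q)) XOR Q) OR S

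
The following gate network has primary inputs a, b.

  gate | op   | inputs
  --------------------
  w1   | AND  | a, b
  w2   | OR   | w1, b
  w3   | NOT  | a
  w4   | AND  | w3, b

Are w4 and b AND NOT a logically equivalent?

Yes

w3 = NOT a
w4 = w3 AND b = NOT a AND b
At a=0, b=0: circuit gives 0, formula gives 0.
At a=0, b=1: circuit gives 1, formula gives 1.
Agrees on all 4 inputs.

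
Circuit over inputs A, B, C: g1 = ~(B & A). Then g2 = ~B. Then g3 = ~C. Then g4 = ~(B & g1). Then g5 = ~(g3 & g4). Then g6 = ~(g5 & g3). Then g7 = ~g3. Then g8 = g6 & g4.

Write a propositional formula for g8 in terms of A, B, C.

(~((~(~C & (~(B & (~(B & A)))))) & ~C)) & (~(B & (~(B & A))))

g1 = ~(B & A)
g3 = ~C
g4 = ~(B & g1) = ~(B & (~(B & A)))
g5 = ~(g3 & g4) = ~(~C & (~(B & (~(B & A)))))
g6 = ~(g5 & g3) = ~((~(~C & (~(B & (~(B & A)))))) & ~C)
g8 = g6 & g4 = (~((~(~C & (~(B & (~(B & A)))))) & ~C)) & (~(B & (~(B & A))))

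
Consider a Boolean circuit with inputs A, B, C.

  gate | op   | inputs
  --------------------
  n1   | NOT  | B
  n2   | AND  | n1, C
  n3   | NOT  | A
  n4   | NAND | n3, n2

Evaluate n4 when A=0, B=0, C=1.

n1 = NOT 0 = 1
n2 = 1 AND 1 = 1
n3 = NOT 0 = 1
n4 = 1 NAND 1 = 0

0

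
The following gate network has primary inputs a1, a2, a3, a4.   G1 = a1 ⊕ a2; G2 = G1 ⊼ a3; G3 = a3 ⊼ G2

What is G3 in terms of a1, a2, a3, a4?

a3 ⊼ ((a1 ⊕ a2) ⊼ a3)

G1 = a1 ⊕ a2
G2 = G1 ⊼ a3 = (a1 ⊕ a2) ⊼ a3
G3 = a3 ⊼ G2 = a3 ⊼ ((a1 ⊕ a2) ⊼ a3)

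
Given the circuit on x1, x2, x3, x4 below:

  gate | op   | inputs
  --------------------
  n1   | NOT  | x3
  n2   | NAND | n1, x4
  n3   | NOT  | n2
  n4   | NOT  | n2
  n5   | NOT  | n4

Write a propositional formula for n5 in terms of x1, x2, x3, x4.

n1 = NOT x3
n2 = n1 NAND x4 = NOT x3 NAND x4
n4 = NOT n2 = NOT (NOT x3 NAND x4)
n5 = NOT n4 = NOT NOT (NOT x3 NAND x4)

NOT NOT (NOT x3 NAND x4)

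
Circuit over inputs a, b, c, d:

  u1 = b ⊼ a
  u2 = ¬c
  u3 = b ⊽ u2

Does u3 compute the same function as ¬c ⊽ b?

Yes

u2 = ¬c
u3 = b ⊽ u2 = b ⊽ ¬c
At a=0, b=0, c=0, d=0: circuit gives 0, formula gives 0.
At a=0, b=0, c=1, d=0: circuit gives 1, formula gives 1.
Agrees on all 16 inputs.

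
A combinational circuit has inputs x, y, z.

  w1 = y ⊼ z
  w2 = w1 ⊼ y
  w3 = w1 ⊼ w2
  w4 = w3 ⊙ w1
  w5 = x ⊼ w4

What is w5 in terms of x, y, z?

x ⊼ (((y ⊼ z) ⊼ ((y ⊼ z) ⊼ y)) ⊙ (y ⊼ z))

w1 = y ⊼ z
w2 = w1 ⊼ y = (y ⊼ z) ⊼ y
w3 = w1 ⊼ w2 = (y ⊼ z) ⊼ ((y ⊼ z) ⊼ y)
w4 = w3 ⊙ w1 = ((y ⊼ z) ⊼ ((y ⊼ z) ⊼ y)) ⊙ (y ⊼ z)
w5 = x ⊼ w4 = x ⊼ (((y ⊼ z) ⊼ ((y ⊼ z) ⊼ y)) ⊙ (y ⊼ z))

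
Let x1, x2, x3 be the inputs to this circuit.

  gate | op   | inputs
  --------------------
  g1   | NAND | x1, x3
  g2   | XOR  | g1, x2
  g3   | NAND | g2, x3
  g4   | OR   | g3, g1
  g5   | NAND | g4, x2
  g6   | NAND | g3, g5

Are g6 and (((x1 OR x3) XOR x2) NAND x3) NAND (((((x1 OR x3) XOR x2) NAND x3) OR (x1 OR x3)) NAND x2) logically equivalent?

No

g1 = x1 NAND x3
g2 = g1 XOR x2 = (x1 NAND x3) XOR x2
g3 = g2 NAND x3 = ((x1 NAND x3) XOR x2) NAND x3
g4 = g3 OR g1 = (((x1 NAND x3) XOR x2) NAND x3) OR (x1 NAND x3)
g5 = g4 NAND x2 = ((((x1 NAND x3) XOR x2) NAND x3) OR (x1 NAND x3)) NAND x2
g6 = g3 NAND g5 = (((x1 NAND x3) XOR x2) NAND x3) NAND (((((x1 NAND x3) XOR x2) NAND x3) OR (x1 NAND x3)) NAND x2)
At x1=1, x2=0, x3=1: circuit gives 0, formula gives 1.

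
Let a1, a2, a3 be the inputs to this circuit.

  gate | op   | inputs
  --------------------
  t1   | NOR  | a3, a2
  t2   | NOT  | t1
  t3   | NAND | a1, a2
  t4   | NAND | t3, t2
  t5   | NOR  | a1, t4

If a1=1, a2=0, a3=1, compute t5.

t1 = 1 NOR 0 = 0
t2 = NOT 0 = 1
t3 = 1 NAND 0 = 1
t4 = 1 NAND 1 = 0
t5 = 1 NOR 0 = 0

0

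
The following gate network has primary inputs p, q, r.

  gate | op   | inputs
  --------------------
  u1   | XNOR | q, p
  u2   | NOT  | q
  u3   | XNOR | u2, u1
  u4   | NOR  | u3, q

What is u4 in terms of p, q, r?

(NOT q XNOR (q XNOR p)) NOR q

u1 = q XNOR p
u2 = NOT q
u3 = u2 XNOR u1 = NOT q XNOR (q XNOR p)
u4 = u3 NOR q = (NOT q XNOR (q XNOR p)) NOR q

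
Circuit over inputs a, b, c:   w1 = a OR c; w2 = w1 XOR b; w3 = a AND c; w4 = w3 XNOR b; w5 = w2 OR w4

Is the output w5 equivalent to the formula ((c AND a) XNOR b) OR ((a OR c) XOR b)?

Yes

w1 = a OR c
w2 = w1 XOR b = (a OR c) XOR b
w3 = a AND c
w4 = w3 XNOR b = (a AND c) XNOR b
w5 = w2 OR w4 = ((a OR c) XOR b) OR ((a AND c) XNOR b)
At a=0, b=1, c=1: circuit gives 0, formula gives 0.
At a=0, b=0, c=0: circuit gives 1, formula gives 1.
Agrees on all 8 inputs.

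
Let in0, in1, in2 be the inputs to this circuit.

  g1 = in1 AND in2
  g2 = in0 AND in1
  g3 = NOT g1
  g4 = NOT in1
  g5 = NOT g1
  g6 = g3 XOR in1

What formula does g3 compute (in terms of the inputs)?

g1 = in1 AND in2
g3 = NOT g1 = NOT (in1 AND in2)

NOT (in1 AND in2)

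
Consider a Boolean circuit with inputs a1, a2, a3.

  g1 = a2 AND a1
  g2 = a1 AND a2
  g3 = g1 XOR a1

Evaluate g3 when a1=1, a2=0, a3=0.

1

g1 = 0 AND 1 = 0
g3 = 0 XOR 1 = 1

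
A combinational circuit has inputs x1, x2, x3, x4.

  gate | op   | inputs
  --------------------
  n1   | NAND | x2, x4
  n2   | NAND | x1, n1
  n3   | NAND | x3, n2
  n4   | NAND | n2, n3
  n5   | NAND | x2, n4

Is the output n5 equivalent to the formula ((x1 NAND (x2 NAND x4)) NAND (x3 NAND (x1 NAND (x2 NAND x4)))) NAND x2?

n1 = x2 NAND x4
n2 = x1 NAND n1 = x1 NAND (x2 NAND x4)
n3 = x3 NAND n2 = x3 NAND (x1 NAND (x2 NAND x4))
n4 = n2 NAND n3 = (x1 NAND (x2 NAND x4)) NAND (x3 NAND (x1 NAND (x2 NAND x4)))
n5 = x2 NAND n4 = x2 NAND ((x1 NAND (x2 NAND x4)) NAND (x3 NAND (x1 NAND (x2 NAND x4))))
At x1=0, x2=1, x3=1, x4=0: circuit gives 0, formula gives 0.
At x1=0, x2=0, x3=0, x4=0: circuit gives 1, formula gives 1.
Agrees on all 16 inputs.

Yes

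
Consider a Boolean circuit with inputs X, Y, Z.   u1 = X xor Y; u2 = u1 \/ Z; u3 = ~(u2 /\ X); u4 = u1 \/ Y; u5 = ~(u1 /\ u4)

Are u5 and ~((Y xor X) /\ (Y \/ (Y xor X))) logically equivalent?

Yes

u1 = X xor Y
u4 = u1 \/ Y = (X xor Y) \/ Y
u5 = ~(u1 /\ u4) = ~((X xor Y) /\ ((X xor Y) \/ Y))
At X=0, Y=1, Z=0: circuit gives 0, formula gives 0.
At X=0, Y=0, Z=0: circuit gives 1, formula gives 1.
Agrees on all 8 inputs.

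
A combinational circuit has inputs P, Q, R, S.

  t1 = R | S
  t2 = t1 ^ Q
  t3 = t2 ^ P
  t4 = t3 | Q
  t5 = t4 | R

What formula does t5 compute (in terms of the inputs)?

t1 = R | S
t2 = t1 ^ Q = (R | S) ^ Q
t3 = t2 ^ P = ((R | S) ^ Q) ^ P
t4 = t3 | Q = (((R | S) ^ Q) ^ P) | Q
t5 = t4 | R = ((((R | S) ^ Q) ^ P) | Q) | R

((((R | S) ^ Q) ^ P) | Q) | R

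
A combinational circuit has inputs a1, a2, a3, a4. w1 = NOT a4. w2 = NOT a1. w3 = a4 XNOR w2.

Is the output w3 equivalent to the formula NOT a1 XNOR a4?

Yes

w2 = NOT a1
w3 = a4 XNOR w2 = a4 XNOR NOT a1
At a1=0, a2=0, a3=0, a4=0: circuit gives 0, formula gives 0.
At a1=0, a2=0, a3=0, a4=1: circuit gives 1, formula gives 1.
Agrees on all 16 inputs.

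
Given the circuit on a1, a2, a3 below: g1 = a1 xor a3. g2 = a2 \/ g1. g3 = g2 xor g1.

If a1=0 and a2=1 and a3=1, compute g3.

0

g1 = 0 xor 1 = 1
g2 = 1 \/ 1 = 1
g3 = 1 xor 1 = 0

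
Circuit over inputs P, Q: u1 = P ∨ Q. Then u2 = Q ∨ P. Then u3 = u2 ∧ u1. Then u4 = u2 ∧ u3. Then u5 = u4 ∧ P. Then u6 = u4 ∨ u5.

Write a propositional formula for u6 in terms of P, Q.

((Q ∨ P) ∧ ((Q ∨ P) ∧ (P ∨ Q))) ∨ (((Q ∨ P) ∧ ((Q ∨ P) ∧ (P ∨ Q))) ∧ P)

u1 = P ∨ Q
u2 = Q ∨ P
u3 = u2 ∧ u1 = (Q ∨ P) ∧ (P ∨ Q)
u4 = u2 ∧ u3 = (Q ∨ P) ∧ ((Q ∨ P) ∧ (P ∨ Q))
u5 = u4 ∧ P = ((Q ∨ P) ∧ ((Q ∨ P) ∧ (P ∨ Q))) ∧ P
u6 = u4 ∨ u5 = ((Q ∨ P) ∧ ((Q ∨ P) ∧ (P ∨ Q))) ∨ (((Q ∨ P) ∧ ((Q ∨ P) ∧ (P ∨ Q))) ∧ P)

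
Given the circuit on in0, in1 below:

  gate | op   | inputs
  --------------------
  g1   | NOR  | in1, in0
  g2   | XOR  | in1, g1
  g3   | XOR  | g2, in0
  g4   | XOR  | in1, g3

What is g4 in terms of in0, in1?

in1 XOR ((in1 XOR (in1 NOR in0)) XOR in0)

g1 = in1 NOR in0
g2 = in1 XOR g1 = in1 XOR (in1 NOR in0)
g3 = g2 XOR in0 = (in1 XOR (in1 NOR in0)) XOR in0
g4 = in1 XOR g3 = in1 XOR ((in1 XOR (in1 NOR in0)) XOR in0)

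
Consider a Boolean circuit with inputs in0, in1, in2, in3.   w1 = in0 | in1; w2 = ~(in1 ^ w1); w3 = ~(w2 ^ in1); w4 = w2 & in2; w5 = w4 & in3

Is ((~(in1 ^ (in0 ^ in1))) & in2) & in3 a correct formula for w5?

w1 = in0 | in1
w2 = ~(in1 ^ w1) = ~(in1 ^ (in0 | in1))
w4 = w2 & in2 = (~(in1 ^ (in0 | in1))) & in2
w5 = w4 & in3 = ((~(in1 ^ (in0 | in1))) & in2) & in3
At in0=1, in1=1, in2=1, in3=1: circuit gives 1, formula gives 0.

No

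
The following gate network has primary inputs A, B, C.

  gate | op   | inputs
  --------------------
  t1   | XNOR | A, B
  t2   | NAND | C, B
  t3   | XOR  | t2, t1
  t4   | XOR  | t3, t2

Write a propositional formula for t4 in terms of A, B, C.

t1 = A XNOR B
t2 = C NAND B
t3 = t2 XOR t1 = (C NAND B) XOR (A XNOR B)
t4 = t3 XOR t2 = ((C NAND B) XOR (A XNOR B)) XOR (C NAND B)

((C NAND B) XOR (A XNOR B)) XOR (C NAND B)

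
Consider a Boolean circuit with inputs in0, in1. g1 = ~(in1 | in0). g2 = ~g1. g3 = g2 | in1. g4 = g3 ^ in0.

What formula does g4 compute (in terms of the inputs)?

(~(~(in1 | in0)) | in1) ^ in0

g1 = ~(in1 | in0)
g2 = ~g1 = ~(~(in1 | in0))
g3 = g2 | in1 = ~(~(in1 | in0)) | in1
g4 = g3 ^ in0 = (~(~(in1 | in0)) | in1) ^ in0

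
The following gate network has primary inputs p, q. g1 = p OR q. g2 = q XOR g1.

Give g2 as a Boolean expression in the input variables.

q XOR (p OR q)

g1 = p OR q
g2 = q XOR g1 = q XOR (p OR q)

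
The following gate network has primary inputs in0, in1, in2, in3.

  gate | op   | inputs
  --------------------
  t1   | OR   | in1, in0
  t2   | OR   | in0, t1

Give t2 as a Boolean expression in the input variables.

t1 = in1 OR in0
t2 = in0 OR t1 = in0 OR (in1 OR in0)

in0 OR (in1 OR in0)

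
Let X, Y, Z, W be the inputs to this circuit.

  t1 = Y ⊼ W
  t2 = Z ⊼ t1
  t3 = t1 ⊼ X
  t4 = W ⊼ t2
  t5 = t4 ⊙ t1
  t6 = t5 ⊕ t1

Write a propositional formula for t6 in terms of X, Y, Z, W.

((W ⊼ (Z ⊼ (Y ⊼ W))) ⊙ (Y ⊼ W)) ⊕ (Y ⊼ W)

t1 = Y ⊼ W
t2 = Z ⊼ t1 = Z ⊼ (Y ⊼ W)
t4 = W ⊼ t2 = W ⊼ (Z ⊼ (Y ⊼ W))
t5 = t4 ⊙ t1 = (W ⊼ (Z ⊼ (Y ⊼ W))) ⊙ (Y ⊼ W)
t6 = t5 ⊕ t1 = ((W ⊼ (Z ⊼ (Y ⊼ W))) ⊙ (Y ⊼ W)) ⊕ (Y ⊼ W)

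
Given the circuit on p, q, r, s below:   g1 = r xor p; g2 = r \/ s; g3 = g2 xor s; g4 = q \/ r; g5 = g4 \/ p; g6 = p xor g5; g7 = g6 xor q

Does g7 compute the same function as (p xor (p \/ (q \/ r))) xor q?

g4 = q \/ r
g5 = g4 \/ p = (q \/ r) \/ p
g6 = p xor g5 = p xor ((q \/ r) \/ p)
g7 = g6 xor q = (p xor ((q \/ r) \/ p)) xor q
At p=0, q=0, r=0, s=0: circuit gives 0, formula gives 0.
At p=0, q=0, r=1, s=0: circuit gives 1, formula gives 1.
Agrees on all 16 inputs.

Yes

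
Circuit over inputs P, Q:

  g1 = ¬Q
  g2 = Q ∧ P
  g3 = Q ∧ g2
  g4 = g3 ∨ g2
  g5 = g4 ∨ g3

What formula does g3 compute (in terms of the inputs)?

g2 = Q ∧ P
g3 = Q ∧ g2 = Q ∧ (Q ∧ P)

Q ∧ (Q ∧ P)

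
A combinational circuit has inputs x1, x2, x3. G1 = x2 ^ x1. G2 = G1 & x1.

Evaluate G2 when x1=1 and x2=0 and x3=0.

1

G1 = 0 ^ 1 = 1
G2 = 1 & 1 = 1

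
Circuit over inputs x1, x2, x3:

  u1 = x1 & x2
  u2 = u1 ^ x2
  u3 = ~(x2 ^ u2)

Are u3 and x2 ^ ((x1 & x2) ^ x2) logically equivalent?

u1 = x1 & x2
u2 = u1 ^ x2 = (x1 & x2) ^ x2
u3 = ~(x2 ^ u2) = ~(x2 ^ ((x1 & x2) ^ x2))
At x1=0, x2=0, x3=0: circuit gives 1, formula gives 0.

No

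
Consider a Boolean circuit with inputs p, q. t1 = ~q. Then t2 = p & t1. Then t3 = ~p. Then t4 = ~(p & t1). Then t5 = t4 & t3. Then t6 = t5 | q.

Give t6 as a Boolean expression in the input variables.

t1 = ~q
t3 = ~p
t4 = ~(p & t1) = ~(p & ~q)
t5 = t4 & t3 = (~(p & ~q)) & ~p
t6 = t5 | q = ((~(p & ~q)) & ~p) | q

((~(p & ~q)) & ~p) | q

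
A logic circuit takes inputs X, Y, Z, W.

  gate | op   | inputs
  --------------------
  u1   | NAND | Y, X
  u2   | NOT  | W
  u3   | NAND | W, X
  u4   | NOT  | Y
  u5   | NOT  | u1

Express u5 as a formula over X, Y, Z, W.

NOT (Y NAND X)

u1 = Y NAND X
u5 = NOT u1 = NOT (Y NAND X)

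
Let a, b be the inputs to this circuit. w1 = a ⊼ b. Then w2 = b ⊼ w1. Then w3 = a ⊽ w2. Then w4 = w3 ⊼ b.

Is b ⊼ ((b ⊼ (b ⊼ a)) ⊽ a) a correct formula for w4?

w1 = a ⊼ b
w2 = b ⊼ w1 = b ⊼ (a ⊼ b)
w3 = a ⊽ w2 = a ⊽ (b ⊼ (a ⊼ b))
w4 = w3 ⊼ b = (a ⊽ (b ⊼ (a ⊼ b))) ⊼ b
At a=0, b=1: circuit gives 0, formula gives 0.
At a=0, b=0: circuit gives 1, formula gives 1.
Agrees on all 4 inputs.

Yes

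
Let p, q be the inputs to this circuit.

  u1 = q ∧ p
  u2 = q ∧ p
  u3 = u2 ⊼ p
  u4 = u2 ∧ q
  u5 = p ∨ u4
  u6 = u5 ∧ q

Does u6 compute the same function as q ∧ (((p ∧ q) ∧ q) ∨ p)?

Yes

u2 = q ∧ p
u4 = u2 ∧ q = (q ∧ p) ∧ q
u5 = p ∨ u4 = p ∨ ((q ∧ p) ∧ q)
u6 = u5 ∧ q = (p ∨ ((q ∧ p) ∧ q)) ∧ q
At p=0, q=0: circuit gives 0, formula gives 0.
At p=1, q=1: circuit gives 1, formula gives 1.
Agrees on all 4 inputs.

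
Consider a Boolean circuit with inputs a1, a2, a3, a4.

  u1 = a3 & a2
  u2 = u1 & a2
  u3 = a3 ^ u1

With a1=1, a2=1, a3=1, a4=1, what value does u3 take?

u1 = 1 & 1 = 1
u3 = 1 ^ 1 = 0

0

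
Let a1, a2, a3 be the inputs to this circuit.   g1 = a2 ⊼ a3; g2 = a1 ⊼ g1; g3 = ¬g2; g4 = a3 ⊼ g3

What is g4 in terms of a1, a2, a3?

g1 = a2 ⊼ a3
g2 = a1 ⊼ g1 = a1 ⊼ (a2 ⊼ a3)
g3 = ¬g2 = ¬(a1 ⊼ (a2 ⊼ a3))
g4 = a3 ⊼ g3 = a3 ⊼ ¬(a1 ⊼ (a2 ⊼ a3))

a3 ⊼ ¬(a1 ⊼ (a2 ⊼ a3))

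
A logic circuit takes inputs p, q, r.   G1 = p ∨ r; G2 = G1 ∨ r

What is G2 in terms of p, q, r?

(p ∨ r) ∨ r

G1 = p ∨ r
G2 = G1 ∨ r = (p ∨ r) ∨ r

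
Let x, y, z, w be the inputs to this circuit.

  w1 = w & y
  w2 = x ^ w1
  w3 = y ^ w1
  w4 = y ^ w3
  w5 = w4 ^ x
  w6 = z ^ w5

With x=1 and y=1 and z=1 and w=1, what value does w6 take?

1

w1 = 1 & 1 = 1
w3 = 1 ^ 1 = 0
w4 = 1 ^ 0 = 1
w5 = 1 ^ 1 = 0
w6 = 1 ^ 0 = 1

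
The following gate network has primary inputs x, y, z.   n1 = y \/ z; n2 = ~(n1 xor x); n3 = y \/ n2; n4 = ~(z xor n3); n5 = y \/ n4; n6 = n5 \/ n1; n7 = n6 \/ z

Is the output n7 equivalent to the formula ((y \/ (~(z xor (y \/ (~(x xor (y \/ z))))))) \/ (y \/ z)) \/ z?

Yes

n1 = y \/ z
n2 = ~(n1 xor x) = ~((y \/ z) xor x)
n3 = y \/ n2 = y \/ (~((y \/ z) xor x))
n4 = ~(z xor n3) = ~(z xor (y \/ (~((y \/ z) xor x))))
n5 = y \/ n4 = y \/ (~(z xor (y \/ (~((y \/ z) xor x)))))
n6 = n5 \/ n1 = (y \/ (~(z xor (y \/ (~((y \/ z) xor x)))))) \/ (y \/ z)
n7 = n6 \/ z = ((y \/ (~(z xor (y \/ (~((y \/ z) xor x)))))) \/ (y \/ z)) \/ z
At x=0, y=0, z=0: circuit gives 0, formula gives 0.
At x=0, y=0, z=1: circuit gives 1, formula gives 1.
Agrees on all 8 inputs.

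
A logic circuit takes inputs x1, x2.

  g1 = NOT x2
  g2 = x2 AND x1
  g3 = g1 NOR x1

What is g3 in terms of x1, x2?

NOT x2 NOR x1

g1 = NOT x2
g3 = g1 NOR x1 = NOT x2 NOR x1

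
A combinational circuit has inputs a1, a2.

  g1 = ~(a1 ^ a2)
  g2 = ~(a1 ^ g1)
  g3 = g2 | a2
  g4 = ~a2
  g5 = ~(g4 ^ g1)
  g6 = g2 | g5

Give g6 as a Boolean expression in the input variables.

(~(a1 ^ (~(a1 ^ a2)))) | (~(~a2 ^ (~(a1 ^ a2))))

g1 = ~(a1 ^ a2)
g2 = ~(a1 ^ g1) = ~(a1 ^ (~(a1 ^ a2)))
g4 = ~a2
g5 = ~(g4 ^ g1) = ~(~a2 ^ (~(a1 ^ a2)))
g6 = g2 | g5 = (~(a1 ^ (~(a1 ^ a2)))) | (~(~a2 ^ (~(a1 ^ a2))))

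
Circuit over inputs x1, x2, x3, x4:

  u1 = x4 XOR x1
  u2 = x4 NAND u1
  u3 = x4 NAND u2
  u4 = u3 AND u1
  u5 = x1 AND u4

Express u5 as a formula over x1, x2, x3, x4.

x1 AND ((x4 NAND (x4 NAND (x4 XOR x1))) AND (x4 XOR x1))

u1 = x4 XOR x1
u2 = x4 NAND u1 = x4 NAND (x4 XOR x1)
u3 = x4 NAND u2 = x4 NAND (x4 NAND (x4 XOR x1))
u4 = u3 AND u1 = (x4 NAND (x4 NAND (x4 XOR x1))) AND (x4 XOR x1)
u5 = x1 AND u4 = x1 AND ((x4 NAND (x4 NAND (x4 XOR x1))) AND (x4 XOR x1))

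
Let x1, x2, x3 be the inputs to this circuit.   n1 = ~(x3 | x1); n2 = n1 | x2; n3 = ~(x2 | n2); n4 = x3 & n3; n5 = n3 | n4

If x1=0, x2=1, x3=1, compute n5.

0

n1 = ~(1 | 0) = 0
n2 = 0 | 1 = 1
n3 = ~(1 | 1) = 0
n4 = 1 & 0 = 0
n5 = 0 | 0 = 0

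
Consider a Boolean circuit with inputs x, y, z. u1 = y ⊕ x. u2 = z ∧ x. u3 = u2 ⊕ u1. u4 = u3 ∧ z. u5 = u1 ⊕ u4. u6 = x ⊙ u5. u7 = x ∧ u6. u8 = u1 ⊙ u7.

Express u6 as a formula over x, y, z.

x ⊙ ((y ⊕ x) ⊕ (((z ∧ x) ⊕ (y ⊕ x)) ∧ z))

u1 = y ⊕ x
u2 = z ∧ x
u3 = u2 ⊕ u1 = (z ∧ x) ⊕ (y ⊕ x)
u4 = u3 ∧ z = ((z ∧ x) ⊕ (y ⊕ x)) ∧ z
u5 = u1 ⊕ u4 = (y ⊕ x) ⊕ (((z ∧ x) ⊕ (y ⊕ x)) ∧ z)
u6 = x ⊙ u5 = x ⊙ ((y ⊕ x) ⊕ (((z ∧ x) ⊕ (y ⊕ x)) ∧ z))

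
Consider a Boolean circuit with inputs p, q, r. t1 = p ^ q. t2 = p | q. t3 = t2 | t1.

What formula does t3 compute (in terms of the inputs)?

(p | q) | (p ^ q)

t1 = p ^ q
t2 = p | q
t3 = t2 | t1 = (p | q) | (p ^ q)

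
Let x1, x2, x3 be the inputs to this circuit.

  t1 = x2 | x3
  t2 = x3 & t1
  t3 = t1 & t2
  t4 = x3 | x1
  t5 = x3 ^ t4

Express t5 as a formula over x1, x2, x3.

x3 ^ (x3 | x1)

t4 = x3 | x1
t5 = x3 ^ t4 = x3 ^ (x3 | x1)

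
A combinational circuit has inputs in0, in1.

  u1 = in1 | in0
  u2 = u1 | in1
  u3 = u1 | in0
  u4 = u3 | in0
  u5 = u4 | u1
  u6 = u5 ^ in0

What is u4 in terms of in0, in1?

((in1 | in0) | in0) | in0

u1 = in1 | in0
u3 = u1 | in0 = (in1 | in0) | in0
u4 = u3 | in0 = ((in1 | in0) | in0) | in0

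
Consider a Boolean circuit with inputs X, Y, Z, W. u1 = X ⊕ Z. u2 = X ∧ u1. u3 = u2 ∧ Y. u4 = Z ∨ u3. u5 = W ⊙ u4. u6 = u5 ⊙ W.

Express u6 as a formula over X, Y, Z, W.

u1 = X ⊕ Z
u2 = X ∧ u1 = X ∧ (X ⊕ Z)
u3 = u2 ∧ Y = (X ∧ (X ⊕ Z)) ∧ Y
u4 = Z ∨ u3 = Z ∨ ((X ∧ (X ⊕ Z)) ∧ Y)
u5 = W ⊙ u4 = W ⊙ (Z ∨ ((X ∧ (X ⊕ Z)) ∧ Y))
u6 = u5 ⊙ W = (W ⊙ (Z ∨ ((X ∧ (X ⊕ Z)) ∧ Y))) ⊙ W

(W ⊙ (Z ∨ ((X ∧ (X ⊕ Z)) ∧ Y))) ⊙ W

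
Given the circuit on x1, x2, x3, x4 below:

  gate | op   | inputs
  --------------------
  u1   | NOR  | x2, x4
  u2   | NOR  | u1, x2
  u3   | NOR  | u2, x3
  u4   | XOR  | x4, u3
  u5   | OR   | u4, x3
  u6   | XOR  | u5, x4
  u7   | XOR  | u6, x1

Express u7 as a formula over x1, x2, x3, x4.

(((x4 XOR (((x2 NOR x4) NOR x2) NOR x3)) OR x3) XOR x4) XOR x1

u1 = x2 NOR x4
u2 = u1 NOR x2 = (x2 NOR x4) NOR x2
u3 = u2 NOR x3 = ((x2 NOR x4) NOR x2) NOR x3
u4 = x4 XOR u3 = x4 XOR (((x2 NOR x4) NOR x2) NOR x3)
u5 = u4 OR x3 = (x4 XOR (((x2 NOR x4) NOR x2) NOR x3)) OR x3
u6 = u5 XOR x4 = ((x4 XOR (((x2 NOR x4) NOR x2) NOR x3)) OR x3) XOR x4
u7 = u6 XOR x1 = (((x4 XOR (((x2 NOR x4) NOR x2) NOR x3)) OR x3) XOR x4) XOR x1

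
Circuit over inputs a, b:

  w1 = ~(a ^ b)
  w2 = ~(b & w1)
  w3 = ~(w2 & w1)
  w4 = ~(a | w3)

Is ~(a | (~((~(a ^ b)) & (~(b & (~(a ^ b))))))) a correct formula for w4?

w1 = ~(a ^ b)
w2 = ~(b & w1) = ~(b & (~(a ^ b)))
w3 = ~(w2 & w1) = ~((~(b & (~(a ^ b)))) & (~(a ^ b)))
w4 = ~(a | w3) = ~(a | (~((~(b & (~(a ^ b)))) & (~(a ^ b)))))
At a=0, b=1: circuit gives 0, formula gives 0.
At a=0, b=0: circuit gives 1, formula gives 1.
Agrees on all 4 inputs.

Yes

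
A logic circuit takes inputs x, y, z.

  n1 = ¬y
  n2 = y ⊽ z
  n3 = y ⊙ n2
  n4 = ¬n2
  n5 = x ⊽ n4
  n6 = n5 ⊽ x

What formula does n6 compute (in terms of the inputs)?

n2 = y ⊽ z
n4 = ¬n2 = ¬(y ⊽ z)
n5 = x ⊽ n4 = x ⊽ ¬(y ⊽ z)
n6 = n5 ⊽ x = (x ⊽ ¬(y ⊽ z)) ⊽ x

(x ⊽ ¬(y ⊽ z)) ⊽ x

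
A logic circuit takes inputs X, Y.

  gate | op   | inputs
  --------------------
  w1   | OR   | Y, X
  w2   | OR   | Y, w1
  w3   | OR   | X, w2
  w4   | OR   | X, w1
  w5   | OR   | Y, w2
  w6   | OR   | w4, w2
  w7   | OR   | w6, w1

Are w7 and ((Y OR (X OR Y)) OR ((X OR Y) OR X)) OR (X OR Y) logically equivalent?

w1 = Y OR X
w2 = Y OR w1 = Y OR (Y OR X)
w4 = X OR w1 = X OR (Y OR X)
w6 = w4 OR w2 = (X OR (Y OR X)) OR (Y OR (Y OR X))
w7 = w6 OR w1 = ((X OR (Y OR X)) OR (Y OR (Y OR X))) OR (Y OR X)
At X=0, Y=0: circuit gives 0, formula gives 0.
At X=0, Y=1: circuit gives 1, formula gives 1.
Agrees on all 4 inputs.

Yes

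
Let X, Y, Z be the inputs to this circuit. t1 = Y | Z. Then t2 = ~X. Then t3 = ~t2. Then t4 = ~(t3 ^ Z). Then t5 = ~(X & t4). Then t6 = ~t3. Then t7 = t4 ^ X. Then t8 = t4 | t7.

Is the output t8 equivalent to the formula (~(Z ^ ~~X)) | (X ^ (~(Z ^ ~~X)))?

t2 = ~X
t3 = ~t2 = ~~X
t4 = ~(t3 ^ Z) = ~(~~X ^ Z)
t7 = t4 ^ X = (~(~~X ^ Z)) ^ X
t8 = t4 | t7 = (~(~~X ^ Z)) | ((~(~~X ^ Z)) ^ X)
At X=0, Y=0, Z=1: circuit gives 0, formula gives 0.
At X=0, Y=0, Z=0: circuit gives 1, formula gives 1.
Agrees on all 8 inputs.

Yes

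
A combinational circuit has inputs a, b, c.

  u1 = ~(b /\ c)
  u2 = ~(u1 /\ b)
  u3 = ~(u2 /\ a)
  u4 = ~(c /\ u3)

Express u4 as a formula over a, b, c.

~(c /\ (~((~((~(b /\ c)) /\ b)) /\ a)))

u1 = ~(b /\ c)
u2 = ~(u1 /\ b) = ~((~(b /\ c)) /\ b)
u3 = ~(u2 /\ a) = ~((~((~(b /\ c)) /\ b)) /\ a)
u4 = ~(c /\ u3) = ~(c /\ (~((~((~(b /\ c)) /\ b)) /\ a)))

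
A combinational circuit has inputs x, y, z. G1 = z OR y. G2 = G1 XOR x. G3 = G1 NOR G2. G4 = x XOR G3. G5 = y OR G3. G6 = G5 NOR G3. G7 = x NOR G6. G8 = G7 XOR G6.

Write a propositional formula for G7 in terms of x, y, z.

x NOR ((y OR ((z OR y) NOR ((z OR y) XOR x))) NOR ((z OR y) NOR ((z OR y) XOR x)))

G1 = z OR y
G2 = G1 XOR x = (z OR y) XOR x
G3 = G1 NOR G2 = (z OR y) NOR ((z OR y) XOR x)
G5 = y OR G3 = y OR ((z OR y) NOR ((z OR y) XOR x))
G6 = G5 NOR G3 = (y OR ((z OR y) NOR ((z OR y) XOR x))) NOR ((z OR y) NOR ((z OR y) XOR x))
G7 = x NOR G6 = x NOR ((y OR ((z OR y) NOR ((z OR y) XOR x))) NOR ((z OR y) NOR ((z OR y) XOR x)))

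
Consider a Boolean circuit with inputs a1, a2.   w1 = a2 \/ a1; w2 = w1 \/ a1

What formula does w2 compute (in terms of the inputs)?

(a2 \/ a1) \/ a1

w1 = a2 \/ a1
w2 = w1 \/ a1 = (a2 \/ a1) \/ a1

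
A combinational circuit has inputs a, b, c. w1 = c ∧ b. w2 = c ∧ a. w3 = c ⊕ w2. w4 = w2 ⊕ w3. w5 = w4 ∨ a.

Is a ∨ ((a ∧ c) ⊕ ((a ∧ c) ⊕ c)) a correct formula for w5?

w2 = c ∧ a
w3 = c ⊕ w2 = c ⊕ (c ∧ a)
w4 = w2 ⊕ w3 = (c ∧ a) ⊕ (c ⊕ (c ∧ a))
w5 = w4 ∨ a = ((c ∧ a) ⊕ (c ⊕ (c ∧ a))) ∨ a
At a=0, b=0, c=0: circuit gives 0, formula gives 0.
At a=0, b=0, c=1: circuit gives 1, formula gives 1.
Agrees on all 8 inputs.

Yes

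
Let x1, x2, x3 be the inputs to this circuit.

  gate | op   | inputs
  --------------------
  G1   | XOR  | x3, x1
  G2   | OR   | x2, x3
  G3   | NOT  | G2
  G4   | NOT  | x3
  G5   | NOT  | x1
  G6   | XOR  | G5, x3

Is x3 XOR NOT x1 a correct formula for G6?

Yes

G5 = NOT x1
G6 = G5 XOR x3 = NOT x1 XOR x3
At x1=0, x2=0, x3=1: circuit gives 0, formula gives 0.
At x1=0, x2=0, x3=0: circuit gives 1, formula gives 1.
Agrees on all 8 inputs.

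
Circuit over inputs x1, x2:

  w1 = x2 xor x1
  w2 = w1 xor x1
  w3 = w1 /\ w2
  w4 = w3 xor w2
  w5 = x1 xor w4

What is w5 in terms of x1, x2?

x1 xor (((x2 xor x1) /\ ((x2 xor x1) xor x1)) xor ((x2 xor x1) xor x1))

w1 = x2 xor x1
w2 = w1 xor x1 = (x2 xor x1) xor x1
w3 = w1 /\ w2 = (x2 xor x1) /\ ((x2 xor x1) xor x1)
w4 = w3 xor w2 = ((x2 xor x1) /\ ((x2 xor x1) xor x1)) xor ((x2 xor x1) xor x1)
w5 = x1 xor w4 = x1 xor (((x2 xor x1) /\ ((x2 xor x1) xor x1)) xor ((x2 xor x1) xor x1))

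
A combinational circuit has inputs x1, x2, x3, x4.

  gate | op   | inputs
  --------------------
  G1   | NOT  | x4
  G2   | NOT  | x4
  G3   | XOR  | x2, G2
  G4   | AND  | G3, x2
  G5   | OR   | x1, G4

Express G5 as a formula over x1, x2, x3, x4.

x1 OR ((x2 XOR NOT x4) AND x2)

G2 = NOT x4
G3 = x2 XOR G2 = x2 XOR NOT x4
G4 = G3 AND x2 = (x2 XOR NOT x4) AND x2
G5 = x1 OR G4 = x1 OR ((x2 XOR NOT x4) AND x2)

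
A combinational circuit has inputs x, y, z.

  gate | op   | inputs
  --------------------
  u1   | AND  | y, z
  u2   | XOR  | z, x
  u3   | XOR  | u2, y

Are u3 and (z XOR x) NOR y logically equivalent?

No

u2 = z XOR x
u3 = u2 XOR y = (z XOR x) XOR y
At x=0, y=0, z=0: circuit gives 0, formula gives 1.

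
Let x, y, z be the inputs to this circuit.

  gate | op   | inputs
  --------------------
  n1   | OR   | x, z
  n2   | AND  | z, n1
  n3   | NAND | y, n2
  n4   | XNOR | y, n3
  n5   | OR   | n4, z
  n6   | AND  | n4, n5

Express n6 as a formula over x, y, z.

n1 = x OR z
n2 = z AND n1 = z AND (x OR z)
n3 = y NAND n2 = y NAND (z AND (x OR z))
n4 = y XNOR n3 = y XNOR (y NAND (z AND (x OR z)))
n5 = n4 OR z = (y XNOR (y NAND (z AND (x OR z)))) OR z
n6 = n4 AND n5 = (y XNOR (y NAND (z AND (x OR z)))) AND ((y XNOR (y NAND (z AND (x OR z)))) OR z)

(y XNOR (y NAND (z AND (x OR z)))) AND ((y XNOR (y NAND (z AND (x OR z)))) OR z)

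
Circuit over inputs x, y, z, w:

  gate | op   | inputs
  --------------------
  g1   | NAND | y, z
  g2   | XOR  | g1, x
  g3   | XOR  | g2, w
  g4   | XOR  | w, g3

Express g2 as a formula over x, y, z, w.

(y NAND z) XOR x

g1 = y NAND z
g2 = g1 XOR x = (y NAND z) XOR x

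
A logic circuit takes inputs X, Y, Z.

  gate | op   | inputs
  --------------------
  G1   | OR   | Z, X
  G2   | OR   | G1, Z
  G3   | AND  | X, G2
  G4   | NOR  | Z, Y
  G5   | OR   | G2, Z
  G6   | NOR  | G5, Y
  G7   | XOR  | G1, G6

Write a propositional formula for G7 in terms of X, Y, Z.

(Z OR X) XOR ((((Z OR X) OR Z) OR Z) NOR Y)

G1 = Z OR X
G2 = G1 OR Z = (Z OR X) OR Z
G5 = G2 OR Z = ((Z OR X) OR Z) OR Z
G6 = G5 NOR Y = (((Z OR X) OR Z) OR Z) NOR Y
G7 = G1 XOR G6 = (Z OR X) XOR ((((Z OR X) OR Z) OR Z) NOR Y)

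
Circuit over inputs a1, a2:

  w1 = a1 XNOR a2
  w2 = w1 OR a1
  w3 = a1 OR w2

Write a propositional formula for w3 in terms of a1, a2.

a1 OR ((a1 XNOR a2) OR a1)

w1 = a1 XNOR a2
w2 = w1 OR a1 = (a1 XNOR a2) OR a1
w3 = a1 OR w2 = a1 OR ((a1 XNOR a2) OR a1)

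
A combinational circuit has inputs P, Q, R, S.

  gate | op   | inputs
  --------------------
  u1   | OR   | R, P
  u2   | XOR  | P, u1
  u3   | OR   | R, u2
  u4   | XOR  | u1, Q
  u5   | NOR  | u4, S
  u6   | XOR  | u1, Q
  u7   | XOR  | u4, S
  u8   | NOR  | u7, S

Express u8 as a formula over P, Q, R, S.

(((R OR P) XOR Q) XOR S) NOR S

u1 = R OR P
u4 = u1 XOR Q = (R OR P) XOR Q
u7 = u4 XOR S = ((R OR P) XOR Q) XOR S
u8 = u7 NOR S = (((R OR P) XOR Q) XOR S) NOR S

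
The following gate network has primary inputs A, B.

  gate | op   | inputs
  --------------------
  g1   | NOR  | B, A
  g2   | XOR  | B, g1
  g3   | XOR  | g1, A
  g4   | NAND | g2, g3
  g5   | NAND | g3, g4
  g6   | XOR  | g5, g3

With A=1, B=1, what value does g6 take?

g1 = 1 NOR 1 = 0
g2 = 1 XOR 0 = 1
g3 = 0 XOR 1 = 1
g4 = 1 NAND 1 = 0
g5 = 1 NAND 0 = 1
g6 = 1 XOR 1 = 0

0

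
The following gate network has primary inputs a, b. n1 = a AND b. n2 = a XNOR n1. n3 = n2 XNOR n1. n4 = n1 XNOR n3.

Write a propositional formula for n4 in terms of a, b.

(a AND b) XNOR ((a XNOR (a AND b)) XNOR (a AND b))

n1 = a AND b
n2 = a XNOR n1 = a XNOR (a AND b)
n3 = n2 XNOR n1 = (a XNOR (a AND b)) XNOR (a AND b)
n4 = n1 XNOR n3 = (a AND b) XNOR ((a XNOR (a AND b)) XNOR (a AND b))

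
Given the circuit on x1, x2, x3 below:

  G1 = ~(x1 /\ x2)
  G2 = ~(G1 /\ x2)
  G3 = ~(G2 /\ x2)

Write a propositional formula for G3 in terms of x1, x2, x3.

~((~((~(x1 /\ x2)) /\ x2)) /\ x2)

G1 = ~(x1 /\ x2)
G2 = ~(G1 /\ x2) = ~((~(x1 /\ x2)) /\ x2)
G3 = ~(G2 /\ x2) = ~((~((~(x1 /\ x2)) /\ x2)) /\ x2)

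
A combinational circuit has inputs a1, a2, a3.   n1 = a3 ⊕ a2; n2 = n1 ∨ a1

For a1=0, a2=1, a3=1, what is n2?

0

n1 = 1 ⊕ 1 = 0
n2 = 0 ∨ 0 = 0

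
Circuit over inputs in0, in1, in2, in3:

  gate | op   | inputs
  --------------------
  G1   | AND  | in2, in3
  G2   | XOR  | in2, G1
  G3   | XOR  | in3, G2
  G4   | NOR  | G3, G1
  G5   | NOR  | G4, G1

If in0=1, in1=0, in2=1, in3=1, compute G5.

0

G1 = 1 AND 1 = 1
G2 = 1 XOR 1 = 0
G3 = 1 XOR 0 = 1
G4 = 1 NOR 1 = 0
G5 = 0 NOR 1 = 0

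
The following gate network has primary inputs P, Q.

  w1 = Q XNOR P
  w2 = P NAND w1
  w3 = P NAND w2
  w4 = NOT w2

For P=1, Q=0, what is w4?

0

w1 = 0 XNOR 1 = 0
w2 = 1 NAND 0 = 1
w4 = NOT 1 = 0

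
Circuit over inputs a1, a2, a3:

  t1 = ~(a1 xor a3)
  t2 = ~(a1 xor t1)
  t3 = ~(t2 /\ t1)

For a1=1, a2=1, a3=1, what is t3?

0

t1 = ~(1 xor 1) = 1
t2 = ~(1 xor 1) = 1
t3 = ~(1 /\ 1) = 0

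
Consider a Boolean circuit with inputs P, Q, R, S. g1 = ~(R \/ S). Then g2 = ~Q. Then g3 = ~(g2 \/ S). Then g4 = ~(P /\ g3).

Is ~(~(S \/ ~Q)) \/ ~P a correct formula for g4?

Yes

g2 = ~Q
g3 = ~(g2 \/ S) = ~(~Q \/ S)
g4 = ~(P /\ g3) = ~(P /\ (~(~Q \/ S)))
At P=1, Q=1, R=0, S=0: circuit gives 0, formula gives 0.
At P=0, Q=0, R=0, S=0: circuit gives 1, formula gives 1.
Agrees on all 16 inputs.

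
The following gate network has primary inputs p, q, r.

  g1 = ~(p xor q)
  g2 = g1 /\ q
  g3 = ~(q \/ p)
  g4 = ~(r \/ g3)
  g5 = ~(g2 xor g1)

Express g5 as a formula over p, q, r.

g1 = ~(p xor q)
g2 = g1 /\ q = (~(p xor q)) /\ q
g5 = ~(g2 xor g1) = ~(((~(p xor q)) /\ q) xor (~(p xor q)))

~(((~(p xor q)) /\ q) xor (~(p xor q)))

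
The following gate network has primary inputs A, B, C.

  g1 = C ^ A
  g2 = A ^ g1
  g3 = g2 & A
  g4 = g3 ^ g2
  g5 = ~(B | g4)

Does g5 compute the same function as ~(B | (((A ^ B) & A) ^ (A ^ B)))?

No

g1 = C ^ A
g2 = A ^ g1 = A ^ (C ^ A)
g3 = g2 & A = (A ^ (C ^ A)) & A
g4 = g3 ^ g2 = ((A ^ (C ^ A)) & A) ^ (A ^ (C ^ A))
g5 = ~(B | g4) = ~(B | (((A ^ (C ^ A)) & A) ^ (A ^ (C ^ A))))
At A=0, B=0, C=1: circuit gives 0, formula gives 1.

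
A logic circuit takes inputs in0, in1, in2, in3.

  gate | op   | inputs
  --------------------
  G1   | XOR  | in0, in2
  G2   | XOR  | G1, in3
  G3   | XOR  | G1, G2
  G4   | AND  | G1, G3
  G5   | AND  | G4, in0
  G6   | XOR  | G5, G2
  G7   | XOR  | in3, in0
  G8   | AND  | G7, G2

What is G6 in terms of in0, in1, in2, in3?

G1 = in0 XOR in2
G2 = G1 XOR in3 = (in0 XOR in2) XOR in3
G3 = G1 XOR G2 = (in0 XOR in2) XOR ((in0 XOR in2) XOR in3)
G4 = G1 AND G3 = (in0 XOR in2) AND ((in0 XOR in2) XOR ((in0 XOR in2) XOR in3))
G5 = G4 AND in0 = ((in0 XOR in2) AND ((in0 XOR in2) XOR ((in0 XOR in2) XOR in3))) AND in0
G6 = G5 XOR G2 = (((in0 XOR in2) AND ((in0 XOR in2) XOR ((in0 XOR in2) XOR in3))) AND in0) XOR ((in0 XOR in2) XOR in3)

(((in0 XOR in2) AND ((in0 XOR in2) XOR ((in0 XOR in2) XOR in3))) AND in0) XOR ((in0 XOR in2) XOR in3)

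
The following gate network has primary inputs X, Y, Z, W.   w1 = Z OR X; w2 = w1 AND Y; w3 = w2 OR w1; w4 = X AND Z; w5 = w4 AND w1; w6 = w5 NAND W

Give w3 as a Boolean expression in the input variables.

w1 = Z OR X
w2 = w1 AND Y = (Z OR X) AND Y
w3 = w2 OR w1 = ((Z OR X) AND Y) OR (Z OR X)

((Z OR X) AND Y) OR (Z OR X)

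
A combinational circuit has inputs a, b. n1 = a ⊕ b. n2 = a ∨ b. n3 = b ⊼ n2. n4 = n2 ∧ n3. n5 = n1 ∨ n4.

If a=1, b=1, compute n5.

n1 = 1 ⊕ 1 = 0
n2 = 1 ∨ 1 = 1
n3 = 1 ⊼ 1 = 0
n4 = 1 ∧ 0 = 0
n5 = 0 ∨ 0 = 0

0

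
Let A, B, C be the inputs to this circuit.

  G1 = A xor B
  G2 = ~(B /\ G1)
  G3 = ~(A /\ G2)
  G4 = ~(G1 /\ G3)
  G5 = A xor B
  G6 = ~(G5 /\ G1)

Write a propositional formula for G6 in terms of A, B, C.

G1 = A xor B
G5 = A xor B
G6 = ~(G5 /\ G1) = ~((A xor B) /\ (A xor B))

~((A xor B) /\ (A xor B))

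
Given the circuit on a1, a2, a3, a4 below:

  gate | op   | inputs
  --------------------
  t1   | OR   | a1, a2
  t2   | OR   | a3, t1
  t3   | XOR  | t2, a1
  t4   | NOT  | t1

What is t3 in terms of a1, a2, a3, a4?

t1 = a1 OR a2
t2 = a3 OR t1 = a3 OR (a1 OR a2)
t3 = t2 XOR a1 = (a3 OR (a1 OR a2)) XOR a1

(a3 OR (a1 OR a2)) XOR a1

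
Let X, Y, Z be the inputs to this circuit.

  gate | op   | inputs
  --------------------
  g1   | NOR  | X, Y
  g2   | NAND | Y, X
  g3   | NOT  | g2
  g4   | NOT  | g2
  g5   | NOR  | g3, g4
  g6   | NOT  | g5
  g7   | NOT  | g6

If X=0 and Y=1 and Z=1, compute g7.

1

g2 = 1 NAND 0 = 1
g3 = NOT 1 = 0
g4 = NOT 1 = 0
g5 = 0 NOR 0 = 1
g6 = NOT 1 = 0
g7 = NOT 0 = 1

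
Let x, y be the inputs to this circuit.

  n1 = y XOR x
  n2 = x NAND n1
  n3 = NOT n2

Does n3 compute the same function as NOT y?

n1 = y XOR x
n2 = x NAND n1 = x NAND (y XOR x)
n3 = NOT n2 = NOT (x NAND (y XOR x))
At x=0, y=0: circuit gives 0, formula gives 1.

No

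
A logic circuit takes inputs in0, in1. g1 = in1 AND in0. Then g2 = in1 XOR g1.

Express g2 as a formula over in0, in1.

in1 XOR (in1 AND in0)

g1 = in1 AND in0
g2 = in1 XOR g1 = in1 XOR (in1 AND in0)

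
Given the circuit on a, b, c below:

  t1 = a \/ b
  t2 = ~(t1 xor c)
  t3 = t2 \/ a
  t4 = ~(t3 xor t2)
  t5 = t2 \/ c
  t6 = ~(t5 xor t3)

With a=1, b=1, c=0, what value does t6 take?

0

t1 = 1 \/ 1 = 1
t2 = ~(1 xor 0) = 0
t3 = 0 \/ 1 = 1
t5 = 0 \/ 0 = 0
t6 = ~(0 xor 1) = 0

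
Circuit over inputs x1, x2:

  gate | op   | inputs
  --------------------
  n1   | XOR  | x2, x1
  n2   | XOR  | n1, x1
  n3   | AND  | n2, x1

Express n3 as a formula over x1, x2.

n1 = x2 XOR x1
n2 = n1 XOR x1 = (x2 XOR x1) XOR x1
n3 = n2 AND x1 = ((x2 XOR x1) XOR x1) AND x1

((x2 XOR x1) XOR x1) AND x1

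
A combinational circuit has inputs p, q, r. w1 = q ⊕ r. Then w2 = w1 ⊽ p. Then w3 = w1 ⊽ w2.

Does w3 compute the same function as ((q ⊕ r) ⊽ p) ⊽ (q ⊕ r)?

w1 = q ⊕ r
w2 = w1 ⊽ p = (q ⊕ r) ⊽ p
w3 = w1 ⊽ w2 = (q ⊕ r) ⊽ ((q ⊕ r) ⊽ p)
At p=0, q=0, r=0: circuit gives 0, formula gives 0.
At p=1, q=0, r=0: circuit gives 1, formula gives 1.
Agrees on all 8 inputs.

Yes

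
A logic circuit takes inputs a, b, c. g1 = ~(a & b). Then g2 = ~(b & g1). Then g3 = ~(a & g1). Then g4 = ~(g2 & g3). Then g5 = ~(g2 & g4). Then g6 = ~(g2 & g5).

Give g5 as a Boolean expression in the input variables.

g1 = ~(a & b)
g2 = ~(b & g1) = ~(b & (~(a & b)))
g3 = ~(a & g1) = ~(a & (~(a & b)))
g4 = ~(g2 & g3) = ~((~(b & (~(a & b)))) & (~(a & (~(a & b)))))
g5 = ~(g2 & g4) = ~((~(b & (~(a & b)))) & (~((~(b & (~(a & b)))) & (~(a & (~(a & b)))))))

~((~(b & (~(a & b)))) & (~((~(b & (~(a & b)))) & (~(a & (~(a & b)))))))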